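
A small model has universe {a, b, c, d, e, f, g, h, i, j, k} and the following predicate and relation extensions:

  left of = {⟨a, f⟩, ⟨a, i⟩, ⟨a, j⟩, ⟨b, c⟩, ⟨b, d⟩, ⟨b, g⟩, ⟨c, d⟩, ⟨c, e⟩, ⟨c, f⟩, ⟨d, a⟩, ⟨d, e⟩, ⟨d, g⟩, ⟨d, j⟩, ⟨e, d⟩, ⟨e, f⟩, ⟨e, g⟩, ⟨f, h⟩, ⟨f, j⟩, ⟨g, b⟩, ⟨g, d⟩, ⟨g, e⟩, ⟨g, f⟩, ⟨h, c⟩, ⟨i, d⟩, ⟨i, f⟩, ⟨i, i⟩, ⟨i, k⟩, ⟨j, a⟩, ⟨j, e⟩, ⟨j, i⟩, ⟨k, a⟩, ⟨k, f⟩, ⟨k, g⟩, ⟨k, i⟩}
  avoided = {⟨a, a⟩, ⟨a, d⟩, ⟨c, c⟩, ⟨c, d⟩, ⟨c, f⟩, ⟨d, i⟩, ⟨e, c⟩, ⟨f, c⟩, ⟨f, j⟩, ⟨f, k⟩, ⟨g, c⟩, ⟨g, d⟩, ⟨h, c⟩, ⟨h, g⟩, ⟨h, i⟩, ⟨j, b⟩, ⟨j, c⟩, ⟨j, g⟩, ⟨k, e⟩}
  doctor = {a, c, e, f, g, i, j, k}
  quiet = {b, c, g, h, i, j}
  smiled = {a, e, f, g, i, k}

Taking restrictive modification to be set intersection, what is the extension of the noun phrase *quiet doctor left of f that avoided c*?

{c, g}

⟦left of f⟧ = {x : ⟨x, f⟩ ∈ ⟦left of⟧} = {a, c, e, g, i, k}
⟦that avoided c⟧ = {x : ⟨x, c⟩ ∈ ⟦avoided⟧} = {c, e, f, g, h, j}
⟦doctor⟧ = {a, c, e, f, g, i, j, k}
… ∩ ⟦left of f⟧ = {a, c, e, f, g, i, j, k} ∩ {a, c, e, g, i, k} = {a, c, e, g, i, k}
… ∩ ⟦that avoided c⟧ = {a, c, e, g, i, k} ∩ {c, e, f, g, h, j} = {c, e, g}
… ∩ ⟦quiet⟧ = {c, e, g} ∩ {b, c, g, h, i, j} = {c, g}
So ⟦quiet doctor left of f that avoided c⟧ = {c, g}.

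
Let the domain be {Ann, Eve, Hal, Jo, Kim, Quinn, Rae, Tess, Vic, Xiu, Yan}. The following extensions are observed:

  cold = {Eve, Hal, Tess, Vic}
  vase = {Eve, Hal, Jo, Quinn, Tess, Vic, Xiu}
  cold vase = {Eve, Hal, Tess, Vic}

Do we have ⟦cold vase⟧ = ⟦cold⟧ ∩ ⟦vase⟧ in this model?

⟦cold⟧ ∩ ⟦vase⟧ = {Eve, Hal, Tess, Vic} ∩ {Eve, Hal, Jo, Quinn, Tess, Vic, Xiu} = {Eve, Hal, Tess, Vic}
Observed ⟦cold vase⟧ = {Eve, Hal, Tess, Vic}.
These coincide, so the modifier is intersective here.

yes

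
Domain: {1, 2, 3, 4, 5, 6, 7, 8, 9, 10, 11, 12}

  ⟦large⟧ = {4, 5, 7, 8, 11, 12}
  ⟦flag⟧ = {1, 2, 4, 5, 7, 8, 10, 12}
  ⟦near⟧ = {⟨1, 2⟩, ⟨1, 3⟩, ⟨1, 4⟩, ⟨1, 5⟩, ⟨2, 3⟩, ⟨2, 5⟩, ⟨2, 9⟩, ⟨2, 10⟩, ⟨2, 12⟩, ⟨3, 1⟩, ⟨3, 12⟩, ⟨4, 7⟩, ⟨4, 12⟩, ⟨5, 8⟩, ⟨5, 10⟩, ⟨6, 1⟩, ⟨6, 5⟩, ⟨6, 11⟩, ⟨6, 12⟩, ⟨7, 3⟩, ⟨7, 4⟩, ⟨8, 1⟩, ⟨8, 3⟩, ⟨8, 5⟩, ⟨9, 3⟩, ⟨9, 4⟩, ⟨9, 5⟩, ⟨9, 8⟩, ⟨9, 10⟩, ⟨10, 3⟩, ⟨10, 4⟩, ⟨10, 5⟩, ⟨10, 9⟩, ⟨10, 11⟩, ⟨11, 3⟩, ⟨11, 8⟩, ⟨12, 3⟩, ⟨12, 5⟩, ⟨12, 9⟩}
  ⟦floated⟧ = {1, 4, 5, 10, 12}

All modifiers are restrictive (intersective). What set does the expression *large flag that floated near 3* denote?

⟦that floated⟧ = ⟦floated⟧ = {1, 4, 5, 10, 12}
⟦near 3⟧ = {x : ⟨x, 3⟩ ∈ ⟦near⟧} = {1, 2, 7, 8, 9, 10, 11, 12}
⟦flag⟧ = {1, 2, 4, 5, 7, 8, 10, 12}
… ∩ ⟦that floated⟧ = {1, 2, 4, 5, 7, 8, 10, 12} ∩ {1, 4, 5, 10, 12} = {1, 4, 5, 10, 12}
… ∩ ⟦near 3⟧ = {1, 4, 5, 10, 12} ∩ {1, 2, 7, 8, 9, 10, 11, 12} = {1, 10, 12}
… ∩ ⟦large⟧ = {1, 10, 12} ∩ {4, 5, 7, 8, 11, 12} = {12}
So ⟦large flag that floated near 3⟧ = {12}.

{12}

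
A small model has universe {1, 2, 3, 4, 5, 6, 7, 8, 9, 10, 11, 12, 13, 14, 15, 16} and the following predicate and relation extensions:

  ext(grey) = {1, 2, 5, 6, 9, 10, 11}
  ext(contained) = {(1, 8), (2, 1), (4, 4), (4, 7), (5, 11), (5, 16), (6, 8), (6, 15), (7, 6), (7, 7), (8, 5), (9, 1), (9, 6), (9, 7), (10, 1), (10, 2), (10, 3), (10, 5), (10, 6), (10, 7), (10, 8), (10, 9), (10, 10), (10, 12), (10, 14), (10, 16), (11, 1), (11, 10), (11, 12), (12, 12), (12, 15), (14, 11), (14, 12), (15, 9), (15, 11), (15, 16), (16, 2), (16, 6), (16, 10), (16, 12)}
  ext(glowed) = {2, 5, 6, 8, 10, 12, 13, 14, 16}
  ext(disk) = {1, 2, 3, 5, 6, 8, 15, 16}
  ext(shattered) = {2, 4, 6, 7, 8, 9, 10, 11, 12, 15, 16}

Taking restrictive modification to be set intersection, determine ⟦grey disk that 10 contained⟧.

⟦that 10 contained⟧ = {x : ⟨10, x⟩ ∈ ⟦contained⟧} = {1, 2, 3, 5, 6, 7, 8, 9, 10, 12, 14, 16}
⟦disk⟧ = {1, 2, 3, 5, 6, 8, 15, 16}
… ∩ ⟦that 10 contained⟧ = {1, 2, 3, 5, 6, 8, 15, 16} ∩ {1, 2, 3, 5, 6, 7, 8, 9, 10, 12, 14, 16} = {1, 2, 3, 5, 6, 8, 16}
… ∩ ⟦grey⟧ = {1, 2, 3, 5, 6, 8, 16} ∩ {1, 2, 5, 6, 9, 10, 11} = {1, 2, 5, 6}
So ⟦grey disk that 10 contained⟧ = {1, 2, 5, 6}.

{1, 2, 5, 6}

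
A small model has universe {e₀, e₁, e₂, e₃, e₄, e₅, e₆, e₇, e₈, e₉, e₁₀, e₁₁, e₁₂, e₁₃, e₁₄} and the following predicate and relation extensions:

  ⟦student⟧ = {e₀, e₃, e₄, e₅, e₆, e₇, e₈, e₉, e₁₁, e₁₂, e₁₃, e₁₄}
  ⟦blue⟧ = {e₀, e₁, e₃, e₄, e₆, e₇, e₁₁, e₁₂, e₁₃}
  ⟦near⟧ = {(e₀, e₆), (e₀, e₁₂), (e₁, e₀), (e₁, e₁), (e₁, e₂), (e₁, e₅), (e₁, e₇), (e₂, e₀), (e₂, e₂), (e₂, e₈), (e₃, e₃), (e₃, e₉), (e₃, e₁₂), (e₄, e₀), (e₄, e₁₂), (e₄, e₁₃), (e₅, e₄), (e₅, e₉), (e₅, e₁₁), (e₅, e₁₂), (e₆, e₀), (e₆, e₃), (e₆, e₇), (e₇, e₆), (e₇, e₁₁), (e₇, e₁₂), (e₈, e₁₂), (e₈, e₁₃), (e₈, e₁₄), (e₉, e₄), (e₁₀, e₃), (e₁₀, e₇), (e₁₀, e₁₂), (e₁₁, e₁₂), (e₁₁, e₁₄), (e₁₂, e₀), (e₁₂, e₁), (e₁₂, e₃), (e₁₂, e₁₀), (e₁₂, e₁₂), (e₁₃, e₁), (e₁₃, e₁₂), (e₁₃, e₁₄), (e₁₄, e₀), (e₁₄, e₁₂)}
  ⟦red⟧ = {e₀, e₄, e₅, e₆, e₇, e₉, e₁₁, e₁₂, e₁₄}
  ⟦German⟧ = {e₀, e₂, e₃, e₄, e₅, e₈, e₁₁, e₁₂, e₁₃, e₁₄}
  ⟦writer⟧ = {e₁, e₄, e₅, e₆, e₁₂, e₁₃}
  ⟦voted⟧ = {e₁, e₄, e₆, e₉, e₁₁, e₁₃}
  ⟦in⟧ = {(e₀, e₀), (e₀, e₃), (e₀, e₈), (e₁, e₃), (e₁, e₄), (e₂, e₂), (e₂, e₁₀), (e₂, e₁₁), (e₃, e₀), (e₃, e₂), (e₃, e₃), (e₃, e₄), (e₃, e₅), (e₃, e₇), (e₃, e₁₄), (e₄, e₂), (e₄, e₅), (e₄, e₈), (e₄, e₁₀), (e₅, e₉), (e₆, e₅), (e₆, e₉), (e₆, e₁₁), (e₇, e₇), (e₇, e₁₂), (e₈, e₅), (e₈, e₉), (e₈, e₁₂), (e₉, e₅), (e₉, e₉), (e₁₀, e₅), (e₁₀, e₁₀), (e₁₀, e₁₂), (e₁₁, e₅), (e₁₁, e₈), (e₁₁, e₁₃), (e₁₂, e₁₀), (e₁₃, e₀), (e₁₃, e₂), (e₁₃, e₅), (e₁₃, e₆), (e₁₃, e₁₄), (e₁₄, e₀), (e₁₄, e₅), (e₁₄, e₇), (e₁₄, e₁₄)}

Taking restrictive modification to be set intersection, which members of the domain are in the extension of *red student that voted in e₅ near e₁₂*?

{e₄, e₁₁}

⟦that voted⟧ = ⟦voted⟧ = {e₁, e₄, e₆, e₉, e₁₁, e₁₃}
⟦in e₅⟧ = {x : ⟨x, e₅⟩ ∈ ⟦in⟧} = {e₃, e₄, e₆, e₈, e₉, e₁₀, e₁₁, e₁₃, e₁₄}
⟦near e₁₂⟧ = {x : ⟨x, e₁₂⟩ ∈ ⟦near⟧} = {e₀, e₃, e₄, e₅, e₇, e₈, e₁₀, e₁₁, e₁₂, e₁₃, e₁₄}
⟦student⟧ = {e₀, e₃, e₄, e₅, e₆, e₇, e₈, e₉, e₁₁, e₁₂, e₁₃, e₁₄}
… ∩ ⟦that voted⟧ = {e₀, e₃, e₄, e₅, e₆, e₇, e₈, e₉, e₁₁, e₁₂, e₁₃, e₁₄} ∩ {e₁, e₄, e₆, e₉, e₁₁, e₁₃} = {e₄, e₆, e₉, e₁₁, e₁₃}
… ∩ ⟦in e₅⟧ = {e₄, e₆, e₉, e₁₁, e₁₃} ∩ {e₃, e₄, e₆, e₈, e₉, e₁₀, e₁₁, e₁₃, e₁₄} = {e₄, e₆, e₉, e₁₁, e₁₃}
… ∩ ⟦near e₁₂⟧ = {e₄, e₆, e₉, e₁₁, e₁₃} ∩ {e₀, e₃, e₄, e₅, e₇, e₈, e₁₀, e₁₁, e₁₂, e₁₃, e₁₄} = {e₄, e₁₁, e₁₃}
… ∩ ⟦red⟧ = {e₄, e₁₁, e₁₃} ∩ {e₀, e₄, e₅, e₆, e₇, e₉, e₁₁, e₁₂, e₁₄} = {e₄, e₁₁}
So ⟦red student that voted in e₅ near e₁₂⟧ = {e₄, e₁₁}.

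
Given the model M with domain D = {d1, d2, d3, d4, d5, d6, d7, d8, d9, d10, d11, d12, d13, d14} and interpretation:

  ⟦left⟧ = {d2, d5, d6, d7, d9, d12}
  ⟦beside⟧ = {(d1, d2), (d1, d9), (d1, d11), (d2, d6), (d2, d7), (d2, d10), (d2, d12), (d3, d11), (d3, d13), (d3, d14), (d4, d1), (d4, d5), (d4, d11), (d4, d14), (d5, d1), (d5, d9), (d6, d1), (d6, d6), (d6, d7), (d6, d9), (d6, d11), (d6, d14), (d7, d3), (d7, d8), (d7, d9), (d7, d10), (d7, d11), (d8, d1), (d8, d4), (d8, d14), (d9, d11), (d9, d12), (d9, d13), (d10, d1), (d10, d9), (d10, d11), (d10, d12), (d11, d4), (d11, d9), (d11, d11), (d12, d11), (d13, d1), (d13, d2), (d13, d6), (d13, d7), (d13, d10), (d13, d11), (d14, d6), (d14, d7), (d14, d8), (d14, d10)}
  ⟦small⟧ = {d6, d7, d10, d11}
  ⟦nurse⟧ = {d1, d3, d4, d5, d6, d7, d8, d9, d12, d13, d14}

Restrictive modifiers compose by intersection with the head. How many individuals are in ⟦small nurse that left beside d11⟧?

2

⟦that left⟧ = ⟦left⟧ = {d2, d5, d6, d7, d9, d12}
⟦beside d11⟧ = {x : ⟨x, d11⟩ ∈ ⟦beside⟧} = {d1, d3, d4, d6, d7, d9, d10, d11, d12, d13}
⟦nurse⟧ = {d1, d3, d4, d5, d6, d7, d8, d9, d12, d13, d14}
… ∩ ⟦that left⟧ = {d1, d3, d4, d5, d6, d7, d8, d9, d12, d13, d14} ∩ {d2, d5, d6, d7, d9, d12} = {d5, d6, d7, d9, d12}
… ∩ ⟦beside d11⟧ = {d5, d6, d7, d9, d12} ∩ {d1, d3, d4, d6, d7, d9, d10, d11, d12, d13} = {d6, d7, d9, d12}
… ∩ ⟦small⟧ = {d6, d7, d9, d12} ∩ {d6, d7, d10, d11} = {d6, d7}
⟦small nurse that left beside d11⟧ = {d6, d7}, so the cardinality is 2.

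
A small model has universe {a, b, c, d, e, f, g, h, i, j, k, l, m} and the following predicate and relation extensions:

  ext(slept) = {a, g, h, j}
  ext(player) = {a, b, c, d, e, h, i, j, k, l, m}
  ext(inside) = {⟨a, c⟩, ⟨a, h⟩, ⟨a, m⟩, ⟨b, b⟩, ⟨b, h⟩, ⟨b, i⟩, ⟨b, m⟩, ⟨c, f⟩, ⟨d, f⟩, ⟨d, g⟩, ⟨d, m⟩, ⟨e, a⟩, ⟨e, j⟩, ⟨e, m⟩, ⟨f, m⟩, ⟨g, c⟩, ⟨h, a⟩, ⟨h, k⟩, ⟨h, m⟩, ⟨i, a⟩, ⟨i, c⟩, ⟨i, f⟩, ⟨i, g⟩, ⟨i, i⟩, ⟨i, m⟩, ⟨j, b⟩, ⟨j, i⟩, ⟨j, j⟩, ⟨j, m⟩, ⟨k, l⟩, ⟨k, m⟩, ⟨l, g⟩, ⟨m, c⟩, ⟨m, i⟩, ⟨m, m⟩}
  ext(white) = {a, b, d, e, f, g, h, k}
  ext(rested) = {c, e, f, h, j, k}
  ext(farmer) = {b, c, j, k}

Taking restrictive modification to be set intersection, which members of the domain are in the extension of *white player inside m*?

⟦inside m⟧ = {x : ⟨x, m⟩ ∈ ⟦inside⟧} = {a, b, d, e, f, h, i, j, k, m}
⟦player⟧ = {a, b, c, d, e, h, i, j, k, l, m}
… ∩ ⟦inside m⟧ = {a, b, c, d, e, h, i, j, k, l, m} ∩ {a, b, d, e, f, h, i, j, k, m} = {a, b, d, e, h, i, j, k, m}
… ∩ ⟦white⟧ = {a, b, d, e, h, i, j, k, m} ∩ {a, b, d, e, f, g, h, k} = {a, b, d, e, h, k}
So ⟦white player inside m⟧ = {a, b, d, e, h, k}.

{a, b, d, e, h, k}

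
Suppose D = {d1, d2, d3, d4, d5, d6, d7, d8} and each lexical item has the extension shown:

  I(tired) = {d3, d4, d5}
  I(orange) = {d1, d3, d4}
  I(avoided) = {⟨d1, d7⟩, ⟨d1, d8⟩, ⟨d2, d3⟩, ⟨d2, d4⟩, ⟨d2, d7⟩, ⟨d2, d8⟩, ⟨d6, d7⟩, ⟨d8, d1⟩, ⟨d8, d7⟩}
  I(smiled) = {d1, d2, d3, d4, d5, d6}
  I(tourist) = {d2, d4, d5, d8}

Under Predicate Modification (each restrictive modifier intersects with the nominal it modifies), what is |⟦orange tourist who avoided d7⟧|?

⟦who avoided d7⟧ = {x : ⟨x, d7⟩ ∈ ⟦avoided⟧} = {d1, d2, d6, d8}
⟦tourist⟧ = {d2, d4, d5, d8}
… ∩ ⟦who avoided d7⟧ = {d2, d4, d5, d8} ∩ {d1, d2, d6, d8} = {d2, d8}
… ∩ ⟦orange⟧ = {d2, d8} ∩ {d1, d3, d4} = ∅
⟦orange tourist who avoided d7⟧ = ∅, so the cardinality is 0.

0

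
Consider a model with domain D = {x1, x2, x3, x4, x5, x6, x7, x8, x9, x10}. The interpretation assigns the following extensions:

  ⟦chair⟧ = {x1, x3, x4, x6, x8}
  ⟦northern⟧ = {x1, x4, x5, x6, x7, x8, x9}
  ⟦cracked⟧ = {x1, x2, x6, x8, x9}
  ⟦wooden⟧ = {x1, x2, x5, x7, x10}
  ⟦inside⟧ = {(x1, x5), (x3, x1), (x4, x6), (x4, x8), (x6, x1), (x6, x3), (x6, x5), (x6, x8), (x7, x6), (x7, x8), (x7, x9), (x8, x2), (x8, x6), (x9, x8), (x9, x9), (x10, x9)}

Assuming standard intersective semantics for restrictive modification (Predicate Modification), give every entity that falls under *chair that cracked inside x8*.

⟦that cracked⟧ = ⟦cracked⟧ = {x1, x2, x6, x8, x9}
⟦inside x8⟧ = {x : ⟨x, x8⟩ ∈ ⟦inside⟧} = {x4, x6, x7, x9}
⟦chair⟧ = {x1, x3, x4, x6, x8}
… ∩ ⟦that cracked⟧ = {x1, x3, x4, x6, x8} ∩ {x1, x2, x6, x8, x9} = {x1, x6, x8}
… ∩ ⟦inside x8⟧ = {x1, x6, x8} ∩ {x4, x6, x7, x9} = {x6}
So ⟦chair that cracked inside x8⟧ = {x6}.

{x6}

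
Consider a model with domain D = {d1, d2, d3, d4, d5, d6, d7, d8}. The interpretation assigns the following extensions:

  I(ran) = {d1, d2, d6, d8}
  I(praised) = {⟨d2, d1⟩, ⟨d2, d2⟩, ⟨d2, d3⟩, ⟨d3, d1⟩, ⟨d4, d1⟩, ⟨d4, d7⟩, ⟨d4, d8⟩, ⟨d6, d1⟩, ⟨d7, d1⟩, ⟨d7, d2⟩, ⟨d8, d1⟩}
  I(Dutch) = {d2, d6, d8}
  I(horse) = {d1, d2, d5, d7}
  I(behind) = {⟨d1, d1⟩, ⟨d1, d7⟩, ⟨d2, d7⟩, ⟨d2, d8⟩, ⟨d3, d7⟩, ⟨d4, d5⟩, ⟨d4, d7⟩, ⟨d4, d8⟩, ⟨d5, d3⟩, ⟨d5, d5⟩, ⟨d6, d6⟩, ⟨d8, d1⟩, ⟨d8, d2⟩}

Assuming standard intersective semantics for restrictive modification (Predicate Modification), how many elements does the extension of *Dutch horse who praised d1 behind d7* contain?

1

⟦who praised d1⟧ = {x : ⟨x, d1⟩ ∈ ⟦praised⟧} = {d2, d3, d4, d6, d7, d8}
⟦behind d7⟧ = {x : ⟨x, d7⟩ ∈ ⟦behind⟧} = {d1, d2, d3, d4}
⟦horse⟧ = {d1, d2, d5, d7}
… ∩ ⟦who praised d1⟧ = {d1, d2, d5, d7} ∩ {d2, d3, d4, d6, d7, d8} = {d2, d7}
… ∩ ⟦behind d7⟧ = {d2, d7} ∩ {d1, d2, d3, d4} = {d2}
… ∩ ⟦Dutch⟧ = {d2} ∩ {d2, d6, d8} = {d2}
⟦Dutch horse who praised d1 behind d7⟧ = {d2}, so the cardinality is 1.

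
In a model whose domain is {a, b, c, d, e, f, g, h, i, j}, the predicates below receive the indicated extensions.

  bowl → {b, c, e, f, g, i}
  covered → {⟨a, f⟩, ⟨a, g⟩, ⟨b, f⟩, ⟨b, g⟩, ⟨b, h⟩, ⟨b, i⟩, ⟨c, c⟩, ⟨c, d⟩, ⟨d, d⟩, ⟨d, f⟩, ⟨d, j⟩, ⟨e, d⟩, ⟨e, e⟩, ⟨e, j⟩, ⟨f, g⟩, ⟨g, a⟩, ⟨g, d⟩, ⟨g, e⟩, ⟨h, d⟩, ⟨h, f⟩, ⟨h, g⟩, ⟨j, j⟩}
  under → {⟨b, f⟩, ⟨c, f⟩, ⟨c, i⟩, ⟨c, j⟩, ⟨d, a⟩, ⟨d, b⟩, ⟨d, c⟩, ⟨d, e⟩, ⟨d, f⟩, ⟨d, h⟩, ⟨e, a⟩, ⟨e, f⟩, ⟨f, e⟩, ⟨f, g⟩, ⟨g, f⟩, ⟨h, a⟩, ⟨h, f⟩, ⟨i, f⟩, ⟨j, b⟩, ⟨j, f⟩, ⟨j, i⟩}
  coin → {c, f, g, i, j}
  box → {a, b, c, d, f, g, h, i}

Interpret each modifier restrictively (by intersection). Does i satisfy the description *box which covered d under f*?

⟦which covered d⟧ = {x : ⟨x, d⟩ ∈ ⟦covered⟧} = {c, d, e, g, h}
⟦under f⟧ = {x : ⟨x, f⟩ ∈ ⟦under⟧} = {b, c, d, e, g, h, i, j}
⟦box⟧ = {a, b, c, d, f, g, h, i}
… ∩ ⟦which covered d⟧ = {a, b, c, d, f, g, h, i} ∩ {c, d, e, g, h} = {c, d, g, h}
… ∩ ⟦under f⟧ = {c, d, g, h} ∩ {b, c, d, e, g, h, i, j} = {c, d, g, h}
⟦box which covered d under f⟧ = {c, d, g, h}; i ∉ this set.

no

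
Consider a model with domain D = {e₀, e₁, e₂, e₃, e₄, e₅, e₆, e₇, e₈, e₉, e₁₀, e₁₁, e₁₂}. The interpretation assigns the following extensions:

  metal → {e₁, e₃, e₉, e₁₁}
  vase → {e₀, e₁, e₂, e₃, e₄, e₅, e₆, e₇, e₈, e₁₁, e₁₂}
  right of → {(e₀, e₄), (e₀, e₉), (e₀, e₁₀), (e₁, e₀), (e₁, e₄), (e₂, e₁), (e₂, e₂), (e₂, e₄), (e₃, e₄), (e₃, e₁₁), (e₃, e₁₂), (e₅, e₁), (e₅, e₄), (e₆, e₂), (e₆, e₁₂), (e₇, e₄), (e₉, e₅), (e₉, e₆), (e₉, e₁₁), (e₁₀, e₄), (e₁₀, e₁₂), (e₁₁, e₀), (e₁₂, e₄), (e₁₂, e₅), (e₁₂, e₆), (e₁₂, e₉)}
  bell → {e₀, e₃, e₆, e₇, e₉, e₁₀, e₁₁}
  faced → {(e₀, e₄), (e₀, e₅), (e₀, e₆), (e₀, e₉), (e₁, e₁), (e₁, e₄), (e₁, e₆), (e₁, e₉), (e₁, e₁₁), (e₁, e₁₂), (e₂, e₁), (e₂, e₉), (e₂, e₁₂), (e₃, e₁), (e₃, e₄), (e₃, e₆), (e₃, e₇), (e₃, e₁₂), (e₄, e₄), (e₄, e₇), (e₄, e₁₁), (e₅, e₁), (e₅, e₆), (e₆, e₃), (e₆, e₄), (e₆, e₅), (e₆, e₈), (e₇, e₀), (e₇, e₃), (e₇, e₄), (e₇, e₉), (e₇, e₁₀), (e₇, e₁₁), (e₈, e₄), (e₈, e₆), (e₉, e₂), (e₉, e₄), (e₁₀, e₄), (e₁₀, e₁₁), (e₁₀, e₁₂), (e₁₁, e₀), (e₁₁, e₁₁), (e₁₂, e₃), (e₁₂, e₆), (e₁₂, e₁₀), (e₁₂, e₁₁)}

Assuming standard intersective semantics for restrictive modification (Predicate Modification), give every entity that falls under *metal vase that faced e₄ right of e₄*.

⟦that faced e₄⟧ = {x : ⟨x, e₄⟩ ∈ ⟦faced⟧} = {e₀, e₁, e₃, e₄, e₆, e₇, e₈, e₉, e₁₀}
⟦right of e₄⟧ = {x : ⟨x, e₄⟩ ∈ ⟦right of⟧} = {e₀, e₁, e₂, e₃, e₅, e₇, e₁₀, e₁₂}
⟦vase⟧ = {e₀, e₁, e₂, e₃, e₄, e₅, e₆, e₇, e₈, e₁₁, e₁₂}
… ∩ ⟦that faced e₄⟧ = {e₀, e₁, e₂, e₃, e₄, e₅, e₆, e₇, e₈, e₁₁, e₁₂} ∩ {e₀, e₁, e₃, e₄, e₆, e₇, e₈, e₉, e₁₀} = {e₀, e₁, e₃, e₄, e₆, e₇, e₈}
… ∩ ⟦right of e₄⟧ = {e₀, e₁, e₃, e₄, e₆, e₇, e₈} ∩ {e₀, e₁, e₂, e₃, e₅, e₇, e₁₀, e₁₂} = {e₀, e₁, e₃, e₇}
… ∩ ⟦metal⟧ = {e₀, e₁, e₃, e₇} ∩ {e₁, e₃, e₉, e₁₁} = {e₁, e₃}
So ⟦metal vase that faced e₄ right of e₄⟧ = {e₁, e₃}.

{e₁, e₃}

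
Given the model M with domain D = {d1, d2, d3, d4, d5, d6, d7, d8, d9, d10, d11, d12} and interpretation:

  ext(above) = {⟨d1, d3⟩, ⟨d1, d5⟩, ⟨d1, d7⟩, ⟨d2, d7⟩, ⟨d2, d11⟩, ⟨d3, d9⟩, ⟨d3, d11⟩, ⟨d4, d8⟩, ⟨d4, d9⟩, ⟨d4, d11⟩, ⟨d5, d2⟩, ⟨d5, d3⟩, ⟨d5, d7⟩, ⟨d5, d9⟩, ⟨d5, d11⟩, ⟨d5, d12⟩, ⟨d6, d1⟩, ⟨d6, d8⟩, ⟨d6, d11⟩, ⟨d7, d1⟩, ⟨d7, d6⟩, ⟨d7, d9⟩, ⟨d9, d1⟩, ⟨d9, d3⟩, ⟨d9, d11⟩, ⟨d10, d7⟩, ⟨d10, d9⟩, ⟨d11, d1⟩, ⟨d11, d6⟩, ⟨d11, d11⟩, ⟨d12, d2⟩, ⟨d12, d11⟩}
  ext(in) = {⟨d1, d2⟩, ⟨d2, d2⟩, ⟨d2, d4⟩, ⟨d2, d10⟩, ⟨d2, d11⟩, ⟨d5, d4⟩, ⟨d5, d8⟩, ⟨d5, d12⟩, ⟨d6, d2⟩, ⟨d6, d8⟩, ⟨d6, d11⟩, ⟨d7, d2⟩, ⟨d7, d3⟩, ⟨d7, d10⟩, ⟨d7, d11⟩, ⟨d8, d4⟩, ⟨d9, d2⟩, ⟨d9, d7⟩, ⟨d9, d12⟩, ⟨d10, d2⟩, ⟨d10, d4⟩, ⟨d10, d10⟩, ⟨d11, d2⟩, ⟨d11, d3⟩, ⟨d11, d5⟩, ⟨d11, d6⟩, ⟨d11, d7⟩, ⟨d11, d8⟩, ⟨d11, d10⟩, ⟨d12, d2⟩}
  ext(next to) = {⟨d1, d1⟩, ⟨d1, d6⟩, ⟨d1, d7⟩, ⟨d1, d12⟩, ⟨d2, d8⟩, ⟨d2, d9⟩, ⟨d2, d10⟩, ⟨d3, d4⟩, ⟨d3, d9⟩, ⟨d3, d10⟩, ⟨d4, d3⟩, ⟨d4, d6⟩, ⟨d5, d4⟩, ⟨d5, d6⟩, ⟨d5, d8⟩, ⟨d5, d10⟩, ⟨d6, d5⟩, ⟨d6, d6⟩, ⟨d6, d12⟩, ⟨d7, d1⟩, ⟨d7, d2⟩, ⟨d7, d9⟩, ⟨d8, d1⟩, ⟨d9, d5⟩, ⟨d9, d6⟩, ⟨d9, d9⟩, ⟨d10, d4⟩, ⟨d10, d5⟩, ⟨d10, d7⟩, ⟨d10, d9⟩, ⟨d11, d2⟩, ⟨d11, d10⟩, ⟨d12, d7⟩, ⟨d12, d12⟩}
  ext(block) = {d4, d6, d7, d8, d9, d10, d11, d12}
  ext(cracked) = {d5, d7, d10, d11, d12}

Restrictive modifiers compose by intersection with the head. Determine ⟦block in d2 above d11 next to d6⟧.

{d6, d9}

⟦in d2⟧ = {x : ⟨x, d2⟩ ∈ ⟦in⟧} = {d1, d2, d6, d7, d9, d10, d11, d12}
⟦above d11⟧ = {x : ⟨x, d11⟩ ∈ ⟦above⟧} = {d2, d3, d4, d5, d6, d9, d11, d12}
⟦next to d6⟧ = {x : ⟨x, d6⟩ ∈ ⟦next to⟧} = {d1, d4, d5, d6, d9}
⟦block⟧ = {d4, d6, d7, d8, d9, d10, d11, d12}
… ∩ ⟦in d2⟧ = {d4, d6, d7, d8, d9, d10, d11, d12} ∩ {d1, d2, d6, d7, d9, d10, d11, d12} = {d6, d7, d9, d10, d11, d12}
… ∩ ⟦above d11⟧ = {d6, d7, d9, d10, d11, d12} ∩ {d2, d3, d4, d5, d6, d9, d11, d12} = {d6, d9, d11, d12}
… ∩ ⟦next to d6⟧ = {d6, d9, d11, d12} ∩ {d1, d4, d5, d6, d9} = {d6, d9}
So ⟦block in d2 above d11 next to d6⟧ = {d6, d9}.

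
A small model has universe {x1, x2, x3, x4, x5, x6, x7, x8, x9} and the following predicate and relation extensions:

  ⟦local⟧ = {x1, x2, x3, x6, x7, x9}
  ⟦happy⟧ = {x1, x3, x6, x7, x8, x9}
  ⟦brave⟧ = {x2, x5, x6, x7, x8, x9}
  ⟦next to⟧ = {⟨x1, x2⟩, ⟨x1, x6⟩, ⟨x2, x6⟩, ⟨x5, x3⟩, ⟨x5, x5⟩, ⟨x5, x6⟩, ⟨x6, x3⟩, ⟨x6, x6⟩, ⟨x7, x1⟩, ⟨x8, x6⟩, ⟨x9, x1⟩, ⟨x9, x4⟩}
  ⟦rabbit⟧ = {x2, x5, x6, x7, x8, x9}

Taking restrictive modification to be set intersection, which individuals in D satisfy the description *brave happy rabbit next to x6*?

⟦next to x6⟧ = {x : ⟨x, x6⟩ ∈ ⟦next to⟧} = {x1, x2, x5, x6, x8}
⟦rabbit⟧ = {x2, x5, x6, x7, x8, x9}
… ∩ ⟦next to x6⟧ = {x2, x5, x6, x7, x8, x9} ∩ {x1, x2, x5, x6, x8} = {x2, x5, x6, x8}
… ∩ ⟦brave⟧ = {x2, x5, x6, x8} ∩ {x2, x5, x6, x7, x8, x9} = {x2, x5, x6, x8}
… ∩ ⟦happy⟧ = {x2, x5, x6, x8} ∩ {x1, x3, x6, x7, x8, x9} = {x6, x8}
So ⟦brave happy rabbit next to x6⟧ = {x6, x8}.

{x6, x8}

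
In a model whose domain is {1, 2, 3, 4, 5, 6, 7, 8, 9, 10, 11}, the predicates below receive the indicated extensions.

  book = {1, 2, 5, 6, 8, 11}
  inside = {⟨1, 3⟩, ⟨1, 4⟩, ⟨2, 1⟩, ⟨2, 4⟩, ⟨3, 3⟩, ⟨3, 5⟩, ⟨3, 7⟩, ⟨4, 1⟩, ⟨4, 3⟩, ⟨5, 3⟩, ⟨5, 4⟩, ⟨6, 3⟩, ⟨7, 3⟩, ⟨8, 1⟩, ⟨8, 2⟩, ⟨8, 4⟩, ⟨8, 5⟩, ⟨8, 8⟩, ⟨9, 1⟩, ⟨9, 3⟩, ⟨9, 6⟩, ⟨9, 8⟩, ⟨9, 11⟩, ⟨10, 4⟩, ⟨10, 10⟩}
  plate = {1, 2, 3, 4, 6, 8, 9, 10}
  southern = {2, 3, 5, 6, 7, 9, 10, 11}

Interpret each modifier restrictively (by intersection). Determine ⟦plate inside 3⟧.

⟦inside 3⟧ = {x : ⟨x, 3⟩ ∈ ⟦inside⟧} = {1, 3, 4, 5, 6, 7, 9}
⟦plate⟧ = {1, 2, 3, 4, 6, 8, 9, 10}
… ∩ ⟦inside 3⟧ = {1, 2, 3, 4, 6, 8, 9, 10} ∩ {1, 3, 4, 5, 6, 7, 9} = {1, 3, 4, 6, 9}
So ⟦plate inside 3⟧ = {1, 3, 4, 6, 9}.

{1, 3, 4, 6, 9}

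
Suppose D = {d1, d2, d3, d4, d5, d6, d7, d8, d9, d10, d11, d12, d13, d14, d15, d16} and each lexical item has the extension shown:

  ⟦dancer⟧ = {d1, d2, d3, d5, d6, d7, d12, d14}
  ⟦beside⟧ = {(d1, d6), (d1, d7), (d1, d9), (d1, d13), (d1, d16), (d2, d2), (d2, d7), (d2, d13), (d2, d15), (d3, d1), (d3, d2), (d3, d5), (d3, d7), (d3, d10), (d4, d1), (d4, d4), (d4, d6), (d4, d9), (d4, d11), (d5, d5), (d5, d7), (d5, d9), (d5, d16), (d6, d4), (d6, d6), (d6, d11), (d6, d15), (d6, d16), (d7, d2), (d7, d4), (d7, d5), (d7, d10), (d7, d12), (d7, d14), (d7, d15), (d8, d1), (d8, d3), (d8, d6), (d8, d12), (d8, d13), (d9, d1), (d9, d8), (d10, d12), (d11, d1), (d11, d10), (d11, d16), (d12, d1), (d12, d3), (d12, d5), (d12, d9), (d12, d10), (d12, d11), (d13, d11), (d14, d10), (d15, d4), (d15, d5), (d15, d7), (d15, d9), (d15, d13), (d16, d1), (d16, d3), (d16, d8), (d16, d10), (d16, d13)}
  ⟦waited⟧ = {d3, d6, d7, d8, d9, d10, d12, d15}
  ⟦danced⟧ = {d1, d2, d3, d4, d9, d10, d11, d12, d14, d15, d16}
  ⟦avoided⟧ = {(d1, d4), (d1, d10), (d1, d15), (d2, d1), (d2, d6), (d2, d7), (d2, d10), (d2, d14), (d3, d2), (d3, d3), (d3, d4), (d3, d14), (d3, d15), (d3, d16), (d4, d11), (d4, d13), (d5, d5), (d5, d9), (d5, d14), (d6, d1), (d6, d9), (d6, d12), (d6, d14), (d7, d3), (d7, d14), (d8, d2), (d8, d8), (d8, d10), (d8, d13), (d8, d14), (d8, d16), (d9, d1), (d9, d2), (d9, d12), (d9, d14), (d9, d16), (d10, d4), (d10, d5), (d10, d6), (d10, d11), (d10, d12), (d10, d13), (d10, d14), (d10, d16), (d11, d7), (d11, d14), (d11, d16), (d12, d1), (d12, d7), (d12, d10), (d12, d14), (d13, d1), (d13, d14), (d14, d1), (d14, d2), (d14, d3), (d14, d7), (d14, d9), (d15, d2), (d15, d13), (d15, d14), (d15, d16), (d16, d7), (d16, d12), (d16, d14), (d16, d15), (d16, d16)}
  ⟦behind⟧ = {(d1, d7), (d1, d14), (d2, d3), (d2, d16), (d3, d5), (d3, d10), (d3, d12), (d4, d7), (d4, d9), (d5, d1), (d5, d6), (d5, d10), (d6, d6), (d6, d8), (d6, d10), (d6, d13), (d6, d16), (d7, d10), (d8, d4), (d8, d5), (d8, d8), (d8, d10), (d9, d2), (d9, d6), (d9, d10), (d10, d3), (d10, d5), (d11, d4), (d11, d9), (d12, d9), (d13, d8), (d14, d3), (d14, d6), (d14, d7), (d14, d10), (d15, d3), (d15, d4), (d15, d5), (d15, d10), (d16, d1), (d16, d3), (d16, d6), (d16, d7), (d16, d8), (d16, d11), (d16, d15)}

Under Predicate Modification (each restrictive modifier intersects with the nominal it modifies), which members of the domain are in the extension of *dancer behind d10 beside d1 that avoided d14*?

{d3}

⟦behind d10⟧ = {x : ⟨x, d10⟩ ∈ ⟦behind⟧} = {d3, d5, d6, d7, d8, d9, d14, d15}
⟦beside d1⟧ = {x : ⟨x, d1⟩ ∈ ⟦beside⟧} = {d3, d4, d8, d9, d11, d12, d16}
⟦that avoided d14⟧ = {x : ⟨x, d14⟩ ∈ ⟦avoided⟧} = {d2, d3, d5, d6, d7, d8, d9, d10, d11, d12, d13, d15, d16}
⟦dancer⟧ = {d1, d2, d3, d5, d6, d7, d12, d14}
… ∩ ⟦behind d10⟧ = {d1, d2, d3, d5, d6, d7, d12, d14} ∩ {d3, d5, d6, d7, d8, d9, d14, d15} = {d3, d5, d6, d7, d14}
… ∩ ⟦beside d1⟧ = {d3, d5, d6, d7, d14} ∩ {d3, d4, d8, d9, d11, d12, d16} = {d3}
… ∩ ⟦that avoided d14⟧ = {d3} ∩ {d2, d3, d5, d6, d7, d8, d9, d10, d11, d12, d13, d15, d16} = {d3}
So ⟦dancer behind d10 beside d1 that avoided d14⟧ = {d3}.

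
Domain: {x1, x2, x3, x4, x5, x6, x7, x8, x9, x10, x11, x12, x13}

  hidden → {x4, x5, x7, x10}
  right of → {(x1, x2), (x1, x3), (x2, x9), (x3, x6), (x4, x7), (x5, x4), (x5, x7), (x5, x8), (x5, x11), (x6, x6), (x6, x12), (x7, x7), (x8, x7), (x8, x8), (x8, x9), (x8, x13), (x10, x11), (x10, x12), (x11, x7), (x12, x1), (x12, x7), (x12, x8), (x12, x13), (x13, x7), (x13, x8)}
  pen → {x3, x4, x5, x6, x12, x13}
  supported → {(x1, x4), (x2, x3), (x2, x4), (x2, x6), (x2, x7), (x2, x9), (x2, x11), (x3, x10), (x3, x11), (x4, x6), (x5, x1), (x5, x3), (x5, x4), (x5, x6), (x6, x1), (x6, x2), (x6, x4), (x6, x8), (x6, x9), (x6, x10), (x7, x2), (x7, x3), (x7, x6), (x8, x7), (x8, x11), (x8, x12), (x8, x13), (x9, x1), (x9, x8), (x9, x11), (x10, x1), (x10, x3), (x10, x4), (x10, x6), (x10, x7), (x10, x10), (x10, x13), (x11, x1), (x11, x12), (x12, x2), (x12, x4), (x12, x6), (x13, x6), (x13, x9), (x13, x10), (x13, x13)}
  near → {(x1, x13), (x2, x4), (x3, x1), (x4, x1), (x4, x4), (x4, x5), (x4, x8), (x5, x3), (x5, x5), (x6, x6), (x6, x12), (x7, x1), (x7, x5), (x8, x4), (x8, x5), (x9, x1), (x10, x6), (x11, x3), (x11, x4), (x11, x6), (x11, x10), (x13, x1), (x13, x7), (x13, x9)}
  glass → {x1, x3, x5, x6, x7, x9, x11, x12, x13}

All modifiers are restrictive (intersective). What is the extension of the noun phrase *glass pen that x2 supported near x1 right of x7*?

⟦that x2 supported⟧ = {x : ⟨x2, x⟩ ∈ ⟦supported⟧} = {x3, x4, x6, x7, x9, x11}
⟦near x1⟧ = {x : ⟨x, x1⟩ ∈ ⟦near⟧} = {x3, x4, x7, x9, x13}
⟦right of x7⟧ = {x : ⟨x, x7⟩ ∈ ⟦right of⟧} = {x4, x5, x7, x8, x11, x12, x13}
⟦pen⟧ = {x3, x4, x5, x6, x12, x13}
… ∩ ⟦that x2 supported⟧ = {x3, x4, x5, x6, x12, x13} ∩ {x3, x4, x6, x7, x9, x11} = {x3, x4, x6}
… ∩ ⟦near x1⟧ = {x3, x4, x6} ∩ {x3, x4, x7, x9, x13} = {x3, x4}
… ∩ ⟦right of x7⟧ = {x3, x4} ∩ {x4, x5, x7, x8, x11, x12, x13} = {x4}
… ∩ ⟦glass⟧ = {x4} ∩ {x1, x3, x5, x6, x7, x9, x11, x12, x13} = ∅
So ⟦glass pen that x2 supported near x1 right of x7⟧ = {}.

{}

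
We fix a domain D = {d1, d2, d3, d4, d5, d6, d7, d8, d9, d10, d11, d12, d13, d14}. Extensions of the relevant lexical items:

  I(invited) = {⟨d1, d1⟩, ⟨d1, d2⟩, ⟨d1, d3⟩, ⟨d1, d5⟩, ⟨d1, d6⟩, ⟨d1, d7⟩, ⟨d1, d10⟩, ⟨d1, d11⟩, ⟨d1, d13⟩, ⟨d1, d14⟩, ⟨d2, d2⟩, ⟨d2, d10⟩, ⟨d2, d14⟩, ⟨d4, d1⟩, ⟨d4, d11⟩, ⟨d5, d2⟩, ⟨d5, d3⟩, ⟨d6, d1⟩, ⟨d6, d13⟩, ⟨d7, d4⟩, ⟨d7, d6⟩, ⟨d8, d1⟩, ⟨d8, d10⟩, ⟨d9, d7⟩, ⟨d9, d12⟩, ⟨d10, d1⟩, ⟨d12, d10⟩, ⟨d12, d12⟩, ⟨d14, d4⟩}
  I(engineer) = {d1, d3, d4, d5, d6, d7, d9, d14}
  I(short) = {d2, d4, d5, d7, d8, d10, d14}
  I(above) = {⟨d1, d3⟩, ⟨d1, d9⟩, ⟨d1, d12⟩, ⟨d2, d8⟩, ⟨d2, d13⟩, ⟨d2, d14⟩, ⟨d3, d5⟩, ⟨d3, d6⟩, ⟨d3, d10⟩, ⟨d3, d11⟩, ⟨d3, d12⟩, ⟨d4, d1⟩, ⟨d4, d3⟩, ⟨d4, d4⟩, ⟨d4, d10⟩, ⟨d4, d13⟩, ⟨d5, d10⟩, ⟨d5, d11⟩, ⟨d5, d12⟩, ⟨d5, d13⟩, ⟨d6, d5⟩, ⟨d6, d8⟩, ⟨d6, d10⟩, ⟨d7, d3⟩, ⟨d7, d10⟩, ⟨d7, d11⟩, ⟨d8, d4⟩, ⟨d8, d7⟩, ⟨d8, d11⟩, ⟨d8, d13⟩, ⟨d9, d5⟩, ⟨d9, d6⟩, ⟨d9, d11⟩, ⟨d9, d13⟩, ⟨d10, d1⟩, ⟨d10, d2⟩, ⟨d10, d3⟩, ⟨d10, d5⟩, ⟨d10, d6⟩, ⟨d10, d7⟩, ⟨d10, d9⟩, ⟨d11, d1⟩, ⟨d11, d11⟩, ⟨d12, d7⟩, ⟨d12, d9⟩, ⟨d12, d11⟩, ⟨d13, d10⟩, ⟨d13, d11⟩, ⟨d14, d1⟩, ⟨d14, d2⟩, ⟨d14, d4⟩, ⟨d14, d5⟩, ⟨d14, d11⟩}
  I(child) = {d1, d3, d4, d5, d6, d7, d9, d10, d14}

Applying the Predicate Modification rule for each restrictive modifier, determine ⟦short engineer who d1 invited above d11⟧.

⟦who d1 invited⟧ = {x : ⟨d1, x⟩ ∈ ⟦invited⟧} = {d1, d2, d3, d5, d6, d7, d10, d11, d13, d14}
⟦above d11⟧ = {x : ⟨x, d11⟩ ∈ ⟦above⟧} = {d3, d5, d7, d8, d9, d11, d12, d13, d14}
⟦engineer⟧ = {d1, d3, d4, d5, d6, d7, d9, d14}
… ∩ ⟦who d1 invited⟧ = {d1, d3, d4, d5, d6, d7, d9, d14} ∩ {d1, d2, d3, d5, d6, d7, d10, d11, d13, d14} = {d1, d3, d5, d6, d7, d14}
… ∩ ⟦above d11⟧ = {d1, d3, d5, d6, d7, d14} ∩ {d3, d5, d7, d8, d9, d11, d12, d13, d14} = {d3, d5, d7, d14}
… ∩ ⟦short⟧ = {d3, d5, d7, d14} ∩ {d2, d4, d5, d7, d8, d10, d14} = {d5, d7, d14}
So ⟦short engineer who d1 invited above d11⟧ = {d5, d7, d14}.

{d5, d7, d14}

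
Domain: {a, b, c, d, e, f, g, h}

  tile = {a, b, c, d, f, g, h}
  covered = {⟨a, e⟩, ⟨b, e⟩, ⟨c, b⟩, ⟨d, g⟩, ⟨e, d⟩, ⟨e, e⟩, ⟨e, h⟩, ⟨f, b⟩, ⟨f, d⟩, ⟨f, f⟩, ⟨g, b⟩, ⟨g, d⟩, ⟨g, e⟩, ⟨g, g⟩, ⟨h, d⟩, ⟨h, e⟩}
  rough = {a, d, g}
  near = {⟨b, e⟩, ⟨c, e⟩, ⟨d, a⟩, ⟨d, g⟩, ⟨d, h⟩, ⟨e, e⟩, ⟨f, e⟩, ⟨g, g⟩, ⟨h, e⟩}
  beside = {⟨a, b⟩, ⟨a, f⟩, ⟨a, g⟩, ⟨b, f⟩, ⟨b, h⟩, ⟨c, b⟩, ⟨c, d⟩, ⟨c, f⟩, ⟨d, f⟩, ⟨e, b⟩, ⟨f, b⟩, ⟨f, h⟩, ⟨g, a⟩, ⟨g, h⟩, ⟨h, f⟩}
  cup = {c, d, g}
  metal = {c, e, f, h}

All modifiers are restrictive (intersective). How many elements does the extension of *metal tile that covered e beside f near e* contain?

⟦that covered e⟧ = {x : ⟨x, e⟩ ∈ ⟦covered⟧} = {a, b, e, g, h}
⟦beside f⟧ = {x : ⟨x, f⟩ ∈ ⟦beside⟧} = {a, b, c, d, h}
⟦near e⟧ = {x : ⟨x, e⟩ ∈ ⟦near⟧} = {b, c, e, f, h}
⟦tile⟧ = {a, b, c, d, f, g, h}
… ∩ ⟦that covered e⟧ = {a, b, c, d, f, g, h} ∩ {a, b, e, g, h} = {a, b, g, h}
… ∩ ⟦beside f⟧ = {a, b, g, h} ∩ {a, b, c, d, h} = {a, b, h}
… ∩ ⟦near e⟧ = {a, b, h} ∩ {b, c, e, f, h} = {b, h}
… ∩ ⟦metal⟧ = {b, h} ∩ {c, e, f, h} = {h}
⟦metal tile that covered e beside f near e⟧ = {h}, so the cardinality is 1.

1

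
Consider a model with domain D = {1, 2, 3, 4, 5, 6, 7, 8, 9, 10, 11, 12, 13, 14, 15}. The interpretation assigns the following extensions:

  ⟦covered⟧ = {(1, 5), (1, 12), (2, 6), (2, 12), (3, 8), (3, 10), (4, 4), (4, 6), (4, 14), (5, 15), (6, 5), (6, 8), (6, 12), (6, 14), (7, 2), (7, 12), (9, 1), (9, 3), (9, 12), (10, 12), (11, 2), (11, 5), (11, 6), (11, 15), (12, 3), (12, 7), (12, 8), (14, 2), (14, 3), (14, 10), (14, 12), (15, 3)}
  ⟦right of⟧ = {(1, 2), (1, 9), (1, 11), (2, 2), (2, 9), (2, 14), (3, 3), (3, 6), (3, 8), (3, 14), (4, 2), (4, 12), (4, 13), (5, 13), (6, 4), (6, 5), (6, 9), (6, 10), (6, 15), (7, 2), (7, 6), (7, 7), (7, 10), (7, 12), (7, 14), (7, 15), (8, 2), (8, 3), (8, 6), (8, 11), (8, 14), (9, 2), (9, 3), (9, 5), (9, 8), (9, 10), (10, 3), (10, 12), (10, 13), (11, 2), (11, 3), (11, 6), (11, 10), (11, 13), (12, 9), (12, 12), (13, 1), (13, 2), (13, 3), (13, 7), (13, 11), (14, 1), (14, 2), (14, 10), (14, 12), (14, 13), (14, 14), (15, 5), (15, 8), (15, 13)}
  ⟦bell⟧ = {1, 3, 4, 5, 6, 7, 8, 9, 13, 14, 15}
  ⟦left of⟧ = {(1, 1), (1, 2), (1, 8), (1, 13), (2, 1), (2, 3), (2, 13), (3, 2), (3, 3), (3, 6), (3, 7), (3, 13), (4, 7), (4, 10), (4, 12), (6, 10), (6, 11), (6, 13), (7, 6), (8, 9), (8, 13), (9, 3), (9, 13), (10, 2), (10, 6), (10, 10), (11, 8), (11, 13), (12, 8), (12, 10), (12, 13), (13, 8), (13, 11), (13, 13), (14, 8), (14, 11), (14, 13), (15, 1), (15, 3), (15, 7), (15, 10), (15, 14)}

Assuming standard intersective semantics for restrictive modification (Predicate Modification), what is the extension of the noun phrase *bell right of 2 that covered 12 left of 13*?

⟦right of 2⟧ = {x : ⟨x, 2⟩ ∈ ⟦right of⟧} = {1, 2, 4, 7, 8, 9, 11, 13, 14}
⟦that covered 12⟧ = {x : ⟨x, 12⟩ ∈ ⟦covered⟧} = {1, 2, 6, 7, 9, 10, 14}
⟦left of 13⟧ = {x : ⟨x, 13⟩ ∈ ⟦left of⟧} = {1, 2, 3, 6, 8, 9, 11, 12, 13, 14}
⟦bell⟧ = {1, 3, 4, 5, 6, 7, 8, 9, 13, 14, 15}
… ∩ ⟦right of 2⟧ = {1, 3, 4, 5, 6, 7, 8, 9, 13, 14, 15} ∩ {1, 2, 4, 7, 8, 9, 11, 13, 14} = {1, 4, 7, 8, 9, 13, 14}
… ∩ ⟦that covered 12⟧ = {1, 4, 7, 8, 9, 13, 14} ∩ {1, 2, 6, 7, 9, 10, 14} = {1, 7, 9, 14}
… ∩ ⟦left of 13⟧ = {1, 7, 9, 14} ∩ {1, 2, 3, 6, 8, 9, 11, 12, 13, 14} = {1, 9, 14}
So ⟦bell right of 2 that covered 12 left of 13⟧ = {1, 9, 14}.

{1, 9, 14}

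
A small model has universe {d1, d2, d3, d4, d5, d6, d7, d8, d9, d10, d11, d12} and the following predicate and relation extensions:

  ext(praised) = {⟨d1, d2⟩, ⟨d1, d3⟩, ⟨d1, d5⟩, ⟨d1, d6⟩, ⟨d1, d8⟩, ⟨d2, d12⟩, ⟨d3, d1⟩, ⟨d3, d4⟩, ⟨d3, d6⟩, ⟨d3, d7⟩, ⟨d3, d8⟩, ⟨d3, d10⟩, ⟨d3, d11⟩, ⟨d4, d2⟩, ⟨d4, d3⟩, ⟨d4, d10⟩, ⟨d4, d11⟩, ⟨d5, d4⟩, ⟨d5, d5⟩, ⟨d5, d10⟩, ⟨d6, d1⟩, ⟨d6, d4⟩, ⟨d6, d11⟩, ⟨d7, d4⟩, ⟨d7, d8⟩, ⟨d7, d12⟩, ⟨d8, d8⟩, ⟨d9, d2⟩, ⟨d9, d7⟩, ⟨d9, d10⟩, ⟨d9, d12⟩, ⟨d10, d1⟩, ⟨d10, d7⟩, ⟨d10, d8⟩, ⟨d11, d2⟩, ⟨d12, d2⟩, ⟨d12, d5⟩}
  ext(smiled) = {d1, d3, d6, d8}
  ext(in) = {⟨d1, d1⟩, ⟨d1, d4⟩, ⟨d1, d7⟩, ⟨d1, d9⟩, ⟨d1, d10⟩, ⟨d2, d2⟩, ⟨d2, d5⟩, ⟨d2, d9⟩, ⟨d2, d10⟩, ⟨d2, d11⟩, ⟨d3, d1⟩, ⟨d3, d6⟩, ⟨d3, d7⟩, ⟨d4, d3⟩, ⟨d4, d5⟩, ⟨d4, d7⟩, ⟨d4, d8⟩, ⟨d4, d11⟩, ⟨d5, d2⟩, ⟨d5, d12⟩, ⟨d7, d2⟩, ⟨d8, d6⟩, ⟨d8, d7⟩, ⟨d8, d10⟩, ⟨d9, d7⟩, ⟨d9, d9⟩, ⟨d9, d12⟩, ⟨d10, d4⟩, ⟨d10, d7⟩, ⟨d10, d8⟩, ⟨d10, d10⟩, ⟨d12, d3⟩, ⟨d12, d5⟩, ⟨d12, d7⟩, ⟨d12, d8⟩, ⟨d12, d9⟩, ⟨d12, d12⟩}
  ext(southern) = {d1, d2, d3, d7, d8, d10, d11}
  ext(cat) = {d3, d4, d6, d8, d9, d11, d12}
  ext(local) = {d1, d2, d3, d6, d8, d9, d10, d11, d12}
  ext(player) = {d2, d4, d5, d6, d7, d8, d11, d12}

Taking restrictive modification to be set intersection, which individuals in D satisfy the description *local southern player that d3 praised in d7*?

{d8}

⟦that d3 praised⟧ = {x : ⟨d3, x⟩ ∈ ⟦praised⟧} = {d1, d4, d6, d7, d8, d10, d11}
⟦in d7⟧ = {x : ⟨x, d7⟩ ∈ ⟦in⟧} = {d1, d3, d4, d8, d9, d10, d12}
⟦player⟧ = {d2, d4, d5, d6, d7, d8, d11, d12}
… ∩ ⟦that d3 praised⟧ = {d2, d4, d5, d6, d7, d8, d11, d12} ∩ {d1, d4, d6, d7, d8, d10, d11} = {d4, d6, d7, d8, d11}
… ∩ ⟦in d7⟧ = {d4, d6, d7, d8, d11} ∩ {d1, d3, d4, d8, d9, d10, d12} = {d4, d8}
… ∩ ⟦local⟧ = {d4, d8} ∩ {d1, d2, d3, d6, d8, d9, d10, d11, d12} = {d8}
… ∩ ⟦southern⟧ = {d8} ∩ {d1, d2, d3, d7, d8, d10, d11} = {d8}
So ⟦local southern player that d3 praised in d7⟧ = {d8}.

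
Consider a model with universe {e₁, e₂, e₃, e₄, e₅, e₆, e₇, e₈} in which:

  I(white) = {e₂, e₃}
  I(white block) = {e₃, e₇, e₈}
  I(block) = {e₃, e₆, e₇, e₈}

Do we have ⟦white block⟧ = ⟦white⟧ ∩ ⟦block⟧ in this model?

⟦white⟧ ∩ ⟦block⟧ = {e₂, e₃} ∩ {e₃, e₆, e₇, e₈} = {e₃}
Observed ⟦white block⟧ = {e₃, e₇, e₈}.
These differ, so the modifier is not intersective in this model.

no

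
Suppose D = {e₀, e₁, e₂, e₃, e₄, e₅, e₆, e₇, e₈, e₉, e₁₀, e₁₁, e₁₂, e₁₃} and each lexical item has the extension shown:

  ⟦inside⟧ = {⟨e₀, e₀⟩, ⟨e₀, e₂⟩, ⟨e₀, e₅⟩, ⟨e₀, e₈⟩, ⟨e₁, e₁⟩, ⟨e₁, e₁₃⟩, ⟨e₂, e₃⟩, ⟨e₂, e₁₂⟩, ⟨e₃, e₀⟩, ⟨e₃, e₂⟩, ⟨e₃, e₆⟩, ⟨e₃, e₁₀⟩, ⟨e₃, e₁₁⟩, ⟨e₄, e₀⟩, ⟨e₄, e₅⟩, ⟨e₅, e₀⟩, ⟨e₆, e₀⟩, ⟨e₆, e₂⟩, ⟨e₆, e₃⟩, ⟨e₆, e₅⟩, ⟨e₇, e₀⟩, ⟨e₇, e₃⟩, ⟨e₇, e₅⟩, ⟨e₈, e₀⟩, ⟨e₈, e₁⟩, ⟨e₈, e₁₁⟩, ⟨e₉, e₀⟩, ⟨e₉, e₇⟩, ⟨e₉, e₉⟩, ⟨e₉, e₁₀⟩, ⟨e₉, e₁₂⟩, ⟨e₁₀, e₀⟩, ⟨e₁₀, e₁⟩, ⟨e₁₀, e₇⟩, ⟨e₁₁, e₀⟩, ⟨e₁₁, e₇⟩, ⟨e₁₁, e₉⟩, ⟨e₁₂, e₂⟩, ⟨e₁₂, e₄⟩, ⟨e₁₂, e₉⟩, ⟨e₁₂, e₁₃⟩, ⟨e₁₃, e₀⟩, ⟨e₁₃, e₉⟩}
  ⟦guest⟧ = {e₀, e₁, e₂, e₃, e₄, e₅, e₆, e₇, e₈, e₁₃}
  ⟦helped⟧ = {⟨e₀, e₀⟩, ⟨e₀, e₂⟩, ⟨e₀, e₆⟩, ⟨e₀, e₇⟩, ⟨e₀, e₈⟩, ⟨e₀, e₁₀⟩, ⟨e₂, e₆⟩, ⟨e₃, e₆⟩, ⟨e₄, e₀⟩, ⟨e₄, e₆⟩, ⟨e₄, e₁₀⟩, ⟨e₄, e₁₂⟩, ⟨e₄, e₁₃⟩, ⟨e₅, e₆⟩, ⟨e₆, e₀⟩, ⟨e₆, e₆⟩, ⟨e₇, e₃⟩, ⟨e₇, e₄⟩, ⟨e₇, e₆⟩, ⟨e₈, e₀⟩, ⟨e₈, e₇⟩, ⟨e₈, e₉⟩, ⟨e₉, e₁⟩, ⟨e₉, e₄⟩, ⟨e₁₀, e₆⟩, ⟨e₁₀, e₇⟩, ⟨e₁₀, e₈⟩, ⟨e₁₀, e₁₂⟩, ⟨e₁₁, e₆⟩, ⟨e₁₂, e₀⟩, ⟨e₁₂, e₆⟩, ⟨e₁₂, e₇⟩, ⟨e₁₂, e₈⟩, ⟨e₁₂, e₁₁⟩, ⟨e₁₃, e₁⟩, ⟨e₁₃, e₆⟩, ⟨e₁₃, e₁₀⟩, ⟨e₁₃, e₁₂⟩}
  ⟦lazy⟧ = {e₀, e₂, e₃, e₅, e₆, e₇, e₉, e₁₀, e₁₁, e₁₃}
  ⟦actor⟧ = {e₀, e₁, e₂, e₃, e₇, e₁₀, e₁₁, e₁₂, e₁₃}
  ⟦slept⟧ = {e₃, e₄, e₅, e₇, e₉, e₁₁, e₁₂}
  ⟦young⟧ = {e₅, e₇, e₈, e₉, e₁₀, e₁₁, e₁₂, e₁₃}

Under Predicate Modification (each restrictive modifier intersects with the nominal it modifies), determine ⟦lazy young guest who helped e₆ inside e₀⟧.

⟦who helped e₆⟧ = {x : ⟨x, e₆⟩ ∈ ⟦helped⟧} = {e₀, e₂, e₃, e₄, e₅, e₆, e₇, e₁₀, e₁₁, e₁₂, e₁₃}
⟦inside e₀⟧ = {x : ⟨x, e₀⟩ ∈ ⟦inside⟧} = {e₀, e₃, e₄, e₅, e₆, e₇, e₈, e₉, e₁₀, e₁₁, e₁₃}
⟦guest⟧ = {e₀, e₁, e₂, e₃, e₄, e₅, e₆, e₇, e₈, e₁₃}
… ∩ ⟦who helped e₆⟧ = {e₀, e₁, e₂, e₃, e₄, e₅, e₆, e₇, e₈, e₁₃} ∩ {e₀, e₂, e₃, e₄, e₅, e₆, e₇, e₁₀, e₁₁, e₁₂, e₁₃} = {e₀, e₂, e₃, e₄, e₅, e₆, e₇, e₁₃}
… ∩ ⟦inside e₀⟧ = {e₀, e₂, e₃, e₄, e₅, e₆, e₇, e₁₃} ∩ {e₀, e₃, e₄, e₅, e₆, e₇, e₈, e₉, e₁₀, e₁₁, e₁₃} = {e₀, e₃, e₄, e₅, e₆, e₇, e₁₃}
… ∩ ⟦lazy⟧ = {e₀, e₃, e₄, e₅, e₆, e₇, e₁₃} ∩ {e₀, e₂, e₃, e₅, e₆, e₇, e₉, e₁₀, e₁₁, e₁₃} = {e₀, e₃, e₅, e₆, e₇, e₁₃}
… ∩ ⟦young⟧ = {e₀, e₃, e₅, e₆, e₇, e₁₃} ∩ {e₅, e₇, e₈, e₉, e₁₀, e₁₁, e₁₂, e₁₃} = {e₅, e₇, e₁₃}
So ⟦lazy young guest who helped e₆ inside e₀⟧ = {e₅, e₇, e₁₃}.

{e₅, e₇, e₁₃}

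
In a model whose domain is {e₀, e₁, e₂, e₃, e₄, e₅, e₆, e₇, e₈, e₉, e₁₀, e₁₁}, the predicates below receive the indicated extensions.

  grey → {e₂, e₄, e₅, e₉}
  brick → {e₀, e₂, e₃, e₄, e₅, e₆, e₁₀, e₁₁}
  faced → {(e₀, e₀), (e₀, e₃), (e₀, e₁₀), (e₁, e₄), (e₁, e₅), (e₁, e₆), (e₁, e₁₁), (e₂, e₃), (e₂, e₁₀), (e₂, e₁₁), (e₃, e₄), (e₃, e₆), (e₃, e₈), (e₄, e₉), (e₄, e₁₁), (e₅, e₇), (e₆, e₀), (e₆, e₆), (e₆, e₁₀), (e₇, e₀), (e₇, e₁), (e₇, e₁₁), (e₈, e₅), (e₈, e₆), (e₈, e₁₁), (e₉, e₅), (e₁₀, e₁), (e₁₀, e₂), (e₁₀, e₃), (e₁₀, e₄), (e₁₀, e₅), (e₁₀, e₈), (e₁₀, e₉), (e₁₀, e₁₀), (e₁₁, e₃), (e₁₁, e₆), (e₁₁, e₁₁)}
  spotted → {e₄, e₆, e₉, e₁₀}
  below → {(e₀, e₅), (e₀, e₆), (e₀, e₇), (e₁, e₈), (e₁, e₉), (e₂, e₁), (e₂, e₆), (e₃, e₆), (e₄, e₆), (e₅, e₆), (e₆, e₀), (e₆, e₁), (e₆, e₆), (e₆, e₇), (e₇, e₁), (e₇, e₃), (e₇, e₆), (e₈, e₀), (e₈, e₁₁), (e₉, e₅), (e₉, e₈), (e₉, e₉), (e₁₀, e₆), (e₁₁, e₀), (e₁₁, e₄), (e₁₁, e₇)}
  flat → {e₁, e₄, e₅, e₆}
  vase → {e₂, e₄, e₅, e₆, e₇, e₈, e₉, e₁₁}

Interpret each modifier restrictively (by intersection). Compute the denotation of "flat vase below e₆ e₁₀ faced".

⟦below e₆⟧ = {x : ⟨x, e₆⟩ ∈ ⟦below⟧} = {e₀, e₂, e₃, e₄, e₅, e₆, e₇, e₁₀}
⟦e₁₀ faced⟧ = {x : ⟨e₁₀, x⟩ ∈ ⟦faced⟧} = {e₁, e₂, e₃, e₄, e₅, e₈, e₉, e₁₀}
⟦vase⟧ = {e₂, e₄, e₅, e₆, e₇, e₈, e₉, e₁₁}
… ∩ ⟦below e₆⟧ = {e₂, e₄, e₅, e₆, e₇, e₈, e₉, e₁₁} ∩ {e₀, e₂, e₃, e₄, e₅, e₆, e₇, e₁₀} = {e₂, e₄, e₅, e₆, e₇}
… ∩ ⟦e₁₀ faced⟧ = {e₂, e₄, e₅, e₆, e₇} ∩ {e₁, e₂, e₃, e₄, e₅, e₈, e₉, e₁₀} = {e₂, e₄, e₅}
… ∩ ⟦flat⟧ = {e₂, e₄, e₅} ∩ {e₁, e₄, e₅, e₆} = {e₄, e₅}
So ⟦flat vase below e₆ e₁₀ faced⟧ = {e₄, e₅}.

{e₄, e₅}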